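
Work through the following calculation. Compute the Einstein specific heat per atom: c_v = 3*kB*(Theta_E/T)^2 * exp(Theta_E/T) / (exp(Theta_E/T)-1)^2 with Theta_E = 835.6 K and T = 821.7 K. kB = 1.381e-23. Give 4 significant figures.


Step 1: x = Theta_E/T = 835.6/821.7 = 1.017
Step 2: x^2 = 1.034
Step 3: exp(x) = 2.765
Step 4: c_v = 3*1.381e-23*1.034*2.765/(2.765-1)^2 = 3.804e-23

3.804e-23


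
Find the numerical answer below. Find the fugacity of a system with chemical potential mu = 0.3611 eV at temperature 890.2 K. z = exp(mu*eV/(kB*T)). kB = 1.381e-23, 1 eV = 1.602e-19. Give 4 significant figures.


Step 1: Convert mu to Joules: 0.3611*1.602e-19 = 5.785e-20 J
Step 2: kB*T = 1.381e-23*890.2 = 1.229e-20 J
Step 3: mu/(kB*T) = 4.706
Step 4: z = exp(4.706) = 110.6

110.6


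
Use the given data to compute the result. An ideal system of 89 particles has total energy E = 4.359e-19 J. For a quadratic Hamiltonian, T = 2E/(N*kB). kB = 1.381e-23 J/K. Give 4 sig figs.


Step 1: Numerator = 2*E = 2*4.359e-19 = 8.718e-19 J
Step 2: Denominator = N*kB = 89*1.381e-23 = 1.229e-21
Step 3: T = 8.718e-19 / 1.229e-21 = 709.3 K

709.3


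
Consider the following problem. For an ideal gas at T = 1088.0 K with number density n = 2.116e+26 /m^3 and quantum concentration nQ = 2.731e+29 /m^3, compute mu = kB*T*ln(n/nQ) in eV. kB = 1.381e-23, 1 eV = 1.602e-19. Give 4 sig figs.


Step 1: n/nQ = 2.116e+26/2.731e+29 = 0.0007748
Step 2: ln(n/nQ) = -7.163
Step 3: mu = kB*T*ln(n/nQ) = 1.503e-20*-7.163 = -1.076e-19 J
Step 4: Convert to eV: -1.076e-19/1.602e-19 = -0.6718 eV

-0.6718


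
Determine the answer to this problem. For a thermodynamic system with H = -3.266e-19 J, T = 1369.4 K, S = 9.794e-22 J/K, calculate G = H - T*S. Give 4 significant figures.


Step 1: T*S = 1369.4 * 9.794e-22 = 1.341e-18 J
Step 2: G = H - T*S = -3.266e-19 - 1.341e-18
Step 3: G = -1.668e-18 J

-1.668e-18


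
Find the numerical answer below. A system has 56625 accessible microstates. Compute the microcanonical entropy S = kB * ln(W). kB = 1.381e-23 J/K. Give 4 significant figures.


Step 1: ln(W) = ln(56625) = 10.94
Step 2: S = kB * ln(W) = 1.381e-23 * 10.94
Step 3: S = 1.511e-22 J/K

1.511e-22


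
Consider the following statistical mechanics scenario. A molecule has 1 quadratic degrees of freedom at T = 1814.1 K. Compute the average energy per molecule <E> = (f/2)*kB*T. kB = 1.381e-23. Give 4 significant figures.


Step 1: f/2 = 1/2 = 0.5
Step 2: kB*T = 1.381e-23 * 1814.1 = 2.505e-20
Step 3: <E> = 0.5 * 2.505e-20 = 1.253e-20 J

1.253e-20


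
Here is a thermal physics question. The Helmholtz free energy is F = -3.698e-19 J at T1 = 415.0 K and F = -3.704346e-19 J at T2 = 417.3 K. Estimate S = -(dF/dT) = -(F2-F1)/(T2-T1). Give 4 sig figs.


Step 1: dF = F2 - F1 = -3.704346e-19 - (-3.698e-19) = -6.346e-22 J
Step 2: dT = T2 - T1 = 417.3 - 415.0 = 2.3 K
Step 3: S = -dF/dT = -(-6.346e-22)/2.3 = 2.759e-22 J/K

2.759e-22


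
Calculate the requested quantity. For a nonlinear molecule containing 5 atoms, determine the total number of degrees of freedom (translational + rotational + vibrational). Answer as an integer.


Step 1: Translational DOF = 3
Step 2: Rotational DOF (nonlinear) = 3
Step 3: Vibrational DOF = 3*5 - 6 = 9
Step 4: Total = 3 + 3 + 9 = 15

15


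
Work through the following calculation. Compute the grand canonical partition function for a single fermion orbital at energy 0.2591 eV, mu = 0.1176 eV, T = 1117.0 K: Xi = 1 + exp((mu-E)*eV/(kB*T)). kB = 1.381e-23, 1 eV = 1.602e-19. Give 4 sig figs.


Step 1: (mu - E) = 0.1176 - 0.2591 = -0.1415 eV
Step 2: x = (mu-E)*eV/(kB*T) = -0.1415*1.602e-19/(1.381e-23*1117.0) = -1.47
Step 3: exp(x) = 0.23
Step 4: Xi = 1 + 0.23 = 1.23

1.23


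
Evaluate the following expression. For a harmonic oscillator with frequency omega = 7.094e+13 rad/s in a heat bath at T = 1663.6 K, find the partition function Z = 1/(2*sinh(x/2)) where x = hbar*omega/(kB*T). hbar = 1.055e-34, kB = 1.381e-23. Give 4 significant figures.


Step 1: Compute x = hbar*omega/(kB*T) = 1.055e-34*7.094e+13/(1.381e-23*1663.6) = 0.3258
Step 2: x/2 = 0.1629
Step 3: sinh(x/2) = 0.1636
Step 4: Z = 1/(2*0.1636) = 3.056

3.056


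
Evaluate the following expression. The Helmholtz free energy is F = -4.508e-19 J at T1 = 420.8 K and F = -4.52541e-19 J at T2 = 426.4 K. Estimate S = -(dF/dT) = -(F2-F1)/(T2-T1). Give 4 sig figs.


Step 1: dF = F2 - F1 = -4.52541e-19 - (-4.508e-19) = -1.741e-21 J
Step 2: dT = T2 - T1 = 426.4 - 420.8 = 5.6 K
Step 3: S = -dF/dT = -(-1.741e-21)/5.6 = 3.109e-22 J/K

3.109e-22


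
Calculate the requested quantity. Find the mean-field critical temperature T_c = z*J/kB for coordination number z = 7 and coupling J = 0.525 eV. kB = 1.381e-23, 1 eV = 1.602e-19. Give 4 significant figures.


Step 1: z*J = 7*0.525 = 3.675 eV
Step 2: Convert to Joules: 3.675*1.602e-19 = 5.887e-19 J
Step 3: T_c = 5.887e-19 / 1.381e-23 = 4.263e+04 K

4.263e+04


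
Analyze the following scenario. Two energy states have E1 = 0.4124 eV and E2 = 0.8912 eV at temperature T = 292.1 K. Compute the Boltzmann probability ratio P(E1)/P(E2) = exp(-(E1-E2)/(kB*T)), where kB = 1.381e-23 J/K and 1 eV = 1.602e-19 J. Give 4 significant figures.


Step 1: Compute energy difference dE = E1 - E2 = 0.4124 - 0.8912 = -0.4788 eV
Step 2: Convert to Joules: dE_J = -0.4788 * 1.602e-19 = -7.67e-20 J
Step 3: Compute exponent = -dE_J / (kB * T) = -(-7.67e-20) / (1.381e-23 * 292.1) = 19.01
Step 4: P(E1)/P(E2) = exp(19.01) = 1.811e+08

1.811e+08


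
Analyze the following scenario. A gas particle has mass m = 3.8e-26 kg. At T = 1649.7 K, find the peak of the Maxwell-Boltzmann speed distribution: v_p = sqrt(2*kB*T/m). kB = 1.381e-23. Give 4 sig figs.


Step 1: Numerator = 2*kB*T = 2*1.381e-23*1649.7 = 4.556e-20
Step 2: Ratio = 4.556e-20 / 3.8e-26 = 1.199e+06
Step 3: v_p = sqrt(1.199e+06) = 1095 m/s

1095


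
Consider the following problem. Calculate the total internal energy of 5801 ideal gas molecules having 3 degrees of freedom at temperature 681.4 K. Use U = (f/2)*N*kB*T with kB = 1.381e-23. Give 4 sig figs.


Step 1: f/2 = 3/2 = 1.5
Step 2: N*kB*T = 5801*1.381e-23*681.4 = 5.459e-17
Step 3: U = 1.5 * 5.459e-17 = 8.188e-17 J

8.188e-17


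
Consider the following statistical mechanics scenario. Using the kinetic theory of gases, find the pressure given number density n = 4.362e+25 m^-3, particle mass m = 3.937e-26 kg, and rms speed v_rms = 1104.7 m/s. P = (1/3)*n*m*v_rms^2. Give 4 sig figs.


Step 1: v_rms^2 = 1104.7^2 = 1.22e+06
Step 2: n*m = 4.362e+25*3.937e-26 = 1.717
Step 3: P = (1/3)*1.717*1.22e+06 = 6.986e+05 Pa

6.986e+05


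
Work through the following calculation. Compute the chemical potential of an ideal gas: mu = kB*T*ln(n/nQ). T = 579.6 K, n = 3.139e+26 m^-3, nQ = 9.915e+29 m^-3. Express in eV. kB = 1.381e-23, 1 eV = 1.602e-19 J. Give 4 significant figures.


Step 1: n/nQ = 3.139e+26/9.915e+29 = 0.0003166
Step 2: ln(n/nQ) = -8.058
Step 3: mu = kB*T*ln(n/nQ) = 8.004e-21*-8.058 = -6.45e-20 J
Step 4: Convert to eV: -6.45e-20/1.602e-19 = -0.4026 eV

-0.4026


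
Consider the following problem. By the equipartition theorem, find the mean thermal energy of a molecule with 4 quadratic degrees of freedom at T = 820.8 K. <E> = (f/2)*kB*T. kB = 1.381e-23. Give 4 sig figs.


Step 1: f/2 = 4/2 = 2
Step 2: kB*T = 1.381e-23 * 820.8 = 1.134e-20
Step 3: <E> = 2 * 1.134e-20 = 2.267e-20 J

2.267e-20


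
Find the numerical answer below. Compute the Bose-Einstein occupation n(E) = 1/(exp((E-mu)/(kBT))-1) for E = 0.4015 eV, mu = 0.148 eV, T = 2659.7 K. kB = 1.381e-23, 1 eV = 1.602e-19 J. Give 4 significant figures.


Step 1: (E - mu) = 0.2535 eV
Step 2: x = (E-mu)*eV/(kB*T) = 0.2535*1.602e-19/(1.381e-23*2659.7) = 1.106
Step 3: exp(x) = 3.021
Step 4: n = 1/(exp(x)-1) = 0.4948

0.4948


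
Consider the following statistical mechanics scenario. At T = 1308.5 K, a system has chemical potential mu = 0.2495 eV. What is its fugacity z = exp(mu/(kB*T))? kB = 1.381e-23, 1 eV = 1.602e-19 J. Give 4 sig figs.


Step 1: Convert mu to Joules: 0.2495*1.602e-19 = 3.997e-20 J
Step 2: kB*T = 1.381e-23*1308.5 = 1.807e-20 J
Step 3: mu/(kB*T) = 2.212
Step 4: z = exp(2.212) = 9.133

9.133


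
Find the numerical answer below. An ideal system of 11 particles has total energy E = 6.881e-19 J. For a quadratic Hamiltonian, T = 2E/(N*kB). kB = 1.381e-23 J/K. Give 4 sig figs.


Step 1: Numerator = 2*E = 2*6.881e-19 = 1.376e-18 J
Step 2: Denominator = N*kB = 11*1.381e-23 = 1.519e-22
Step 3: T = 1.376e-18 / 1.519e-22 = 9059 K

9059


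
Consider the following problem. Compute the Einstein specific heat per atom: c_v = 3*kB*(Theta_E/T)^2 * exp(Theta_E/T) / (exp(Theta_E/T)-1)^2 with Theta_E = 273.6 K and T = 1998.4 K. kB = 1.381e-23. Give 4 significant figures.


Step 1: x = Theta_E/T = 273.6/1998.4 = 0.1369
Step 2: x^2 = 0.01874
Step 3: exp(x) = 1.147
Step 4: c_v = 3*1.381e-23*0.01874*1.147/(1.147-1)^2 = 4.137e-23

4.137e-23


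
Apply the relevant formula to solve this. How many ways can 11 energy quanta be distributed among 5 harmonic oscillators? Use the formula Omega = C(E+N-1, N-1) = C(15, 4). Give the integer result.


Step 1: Use binomial coefficient C(15, 4)
Step 2: Numerator = 15! / 11!
Step 3: Denominator = 4!
Step 4: Omega = 1365

1365


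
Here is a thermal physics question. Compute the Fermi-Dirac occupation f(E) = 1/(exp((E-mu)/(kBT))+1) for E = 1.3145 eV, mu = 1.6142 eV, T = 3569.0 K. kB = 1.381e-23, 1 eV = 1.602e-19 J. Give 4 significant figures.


Step 1: (E - mu) = 1.3145 - 1.6142 = -0.2997 eV
Step 2: Convert: (E-mu)*eV = -4.801e-20 J
Step 3: x = (E-mu)*eV/(kB*T) = -0.9741
Step 4: f = 1/(exp(-0.9741)+1) = 0.7259

0.7259


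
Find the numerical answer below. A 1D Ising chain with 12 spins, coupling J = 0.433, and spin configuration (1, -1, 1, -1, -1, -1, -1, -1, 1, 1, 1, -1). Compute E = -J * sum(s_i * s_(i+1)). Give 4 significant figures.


Step 1: Nearest-neighbor products: -1, -1, -1, 1, 1, 1, 1, -1, 1, 1, -1
Step 2: Sum of products = 1
Step 3: E = -0.433 * 1 = -0.433

-0.433


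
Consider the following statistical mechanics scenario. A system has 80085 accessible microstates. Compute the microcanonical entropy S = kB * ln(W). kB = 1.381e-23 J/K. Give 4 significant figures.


Step 1: ln(W) = ln(80085) = 11.29
Step 2: S = kB * ln(W) = 1.381e-23 * 11.29
Step 3: S = 1.559e-22 J/K

1.559e-22


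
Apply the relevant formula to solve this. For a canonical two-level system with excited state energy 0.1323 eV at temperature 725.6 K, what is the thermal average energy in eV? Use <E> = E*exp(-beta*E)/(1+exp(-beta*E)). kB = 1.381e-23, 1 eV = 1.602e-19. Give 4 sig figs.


Step 1: beta*E = 0.1323*1.602e-19/(1.381e-23*725.6) = 2.115
Step 2: exp(-beta*E) = 0.1206
Step 3: <E> = 0.1323*0.1206/(1+0.1206) = 0.01424 eV

0.01424


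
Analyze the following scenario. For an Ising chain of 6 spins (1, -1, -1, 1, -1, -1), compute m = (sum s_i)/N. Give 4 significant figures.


Step 1: Count up spins (+1): 2, down spins (-1): 4
Step 2: Total magnetization M = 2 - 4 = -2
Step 3: m = M/N = -2/6 = -0.3333

-0.3333


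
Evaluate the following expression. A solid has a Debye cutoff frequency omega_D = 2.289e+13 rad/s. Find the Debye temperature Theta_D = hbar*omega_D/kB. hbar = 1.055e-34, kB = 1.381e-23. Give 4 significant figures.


Step 1: hbar*omega_D = 1.055e-34 * 2.289e+13 = 2.415e-21 J
Step 2: Theta_D = 2.415e-21 / 1.381e-23
Step 3: Theta_D = 174.9 K

174.9


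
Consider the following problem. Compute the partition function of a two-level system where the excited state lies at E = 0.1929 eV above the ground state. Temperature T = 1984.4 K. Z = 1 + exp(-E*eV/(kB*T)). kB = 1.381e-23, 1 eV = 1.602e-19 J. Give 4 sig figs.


Step 1: Compute beta*E = E*eV/(kB*T) = 0.1929*1.602e-19/(1.381e-23*1984.4) = 1.128
Step 2: exp(-beta*E) = exp(-1.128) = 0.3238
Step 3: Z = 1 + 0.3238 = 1.324

1.324


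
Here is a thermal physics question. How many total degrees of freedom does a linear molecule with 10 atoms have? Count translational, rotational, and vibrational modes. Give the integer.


Step 1: Translational DOF = 3
Step 2: Rotational DOF (linear) = 2
Step 3: Vibrational DOF = 3*10 - 5 = 25
Step 4: Total = 3 + 2 + 25 = 30

30


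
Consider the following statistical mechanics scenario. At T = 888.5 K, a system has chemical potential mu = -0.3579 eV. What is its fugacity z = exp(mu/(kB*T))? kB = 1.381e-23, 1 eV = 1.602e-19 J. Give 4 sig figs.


Step 1: Convert mu to Joules: -0.3579*1.602e-19 = -5.734e-20 J
Step 2: kB*T = 1.381e-23*888.5 = 1.227e-20 J
Step 3: mu/(kB*T) = -4.673
Step 4: z = exp(-4.673) = 0.009346

0.009346


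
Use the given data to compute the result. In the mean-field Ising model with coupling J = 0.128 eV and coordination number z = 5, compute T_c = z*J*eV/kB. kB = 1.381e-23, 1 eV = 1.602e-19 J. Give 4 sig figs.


Step 1: z*J = 5*0.128 = 0.64 eV
Step 2: Convert to Joules: 0.64*1.602e-19 = 1.025e-19 J
Step 3: T_c = 1.025e-19 / 1.381e-23 = 7424 K

7424


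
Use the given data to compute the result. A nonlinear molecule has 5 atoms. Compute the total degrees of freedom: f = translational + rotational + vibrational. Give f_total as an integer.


Step 1: Translational DOF = 3
Step 2: Rotational DOF (nonlinear) = 3
Step 3: Vibrational DOF = 3*5 - 6 = 9
Step 4: Total = 3 + 3 + 9 = 15

15


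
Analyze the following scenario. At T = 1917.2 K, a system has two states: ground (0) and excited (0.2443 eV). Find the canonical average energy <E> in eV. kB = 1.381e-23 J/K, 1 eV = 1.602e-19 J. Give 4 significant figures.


Step 1: beta*E = 0.2443*1.602e-19/(1.381e-23*1917.2) = 1.478
Step 2: exp(-beta*E) = 0.2281
Step 3: <E> = 0.2443*0.2281/(1+0.2281) = 0.04537 eV

0.04537


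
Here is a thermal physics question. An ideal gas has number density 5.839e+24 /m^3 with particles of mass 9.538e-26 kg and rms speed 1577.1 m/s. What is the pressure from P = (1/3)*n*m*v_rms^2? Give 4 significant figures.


Step 1: v_rms^2 = 1577.1^2 = 2.487e+06
Step 2: n*m = 5.839e+24*9.538e-26 = 0.5569
Step 3: P = (1/3)*0.5569*2.487e+06 = 4.617e+05 Pa

4.617e+05


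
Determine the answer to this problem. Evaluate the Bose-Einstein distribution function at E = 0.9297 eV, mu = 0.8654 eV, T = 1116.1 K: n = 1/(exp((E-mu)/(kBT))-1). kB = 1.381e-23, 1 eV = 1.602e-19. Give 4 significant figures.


Step 1: (E - mu) = 0.0643 eV
Step 2: x = (E-mu)*eV/(kB*T) = 0.0643*1.602e-19/(1.381e-23*1116.1) = 0.6683
Step 3: exp(x) = 1.951
Step 4: n = 1/(exp(x)-1) = 1.052

1.052


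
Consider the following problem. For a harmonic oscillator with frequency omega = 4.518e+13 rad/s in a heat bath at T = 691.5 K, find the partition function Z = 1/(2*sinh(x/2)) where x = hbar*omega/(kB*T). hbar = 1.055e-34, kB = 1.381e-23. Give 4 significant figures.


Step 1: Compute x = hbar*omega/(kB*T) = 1.055e-34*4.518e+13/(1.381e-23*691.5) = 0.4991
Step 2: x/2 = 0.2496
Step 3: sinh(x/2) = 0.2522
Step 4: Z = 1/(2*0.2522) = 1.983

1.983


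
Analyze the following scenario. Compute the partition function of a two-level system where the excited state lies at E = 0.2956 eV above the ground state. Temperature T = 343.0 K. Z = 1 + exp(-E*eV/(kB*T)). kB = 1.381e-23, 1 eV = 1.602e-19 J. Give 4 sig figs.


Step 1: Compute beta*E = E*eV/(kB*T) = 0.2956*1.602e-19/(1.381e-23*343.0) = 9.997
Step 2: exp(-beta*E) = exp(-9.997) = 4.553e-05
Step 3: Z = 1 + 4.553e-05 = 1

1


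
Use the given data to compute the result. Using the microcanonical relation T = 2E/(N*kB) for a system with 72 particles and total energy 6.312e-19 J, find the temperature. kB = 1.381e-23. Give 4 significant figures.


Step 1: Numerator = 2*E = 2*6.312e-19 = 1.262e-18 J
Step 2: Denominator = N*kB = 72*1.381e-23 = 9.943e-22
Step 3: T = 1.262e-18 / 9.943e-22 = 1270 K

1270


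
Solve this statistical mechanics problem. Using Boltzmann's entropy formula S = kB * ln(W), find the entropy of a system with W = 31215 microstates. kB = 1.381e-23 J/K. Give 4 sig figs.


Step 1: ln(W) = ln(31215) = 10.35
Step 2: S = kB * ln(W) = 1.381e-23 * 10.35
Step 3: S = 1.429e-22 J/K

1.429e-22


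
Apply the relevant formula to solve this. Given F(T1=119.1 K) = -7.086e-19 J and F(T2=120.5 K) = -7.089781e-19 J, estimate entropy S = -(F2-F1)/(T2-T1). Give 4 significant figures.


Step 1: dF = F2 - F1 = -7.089781e-19 - (-7.086e-19) = -3.781e-22 J
Step 2: dT = T2 - T1 = 120.5 - 119.1 = 1.4 K
Step 3: S = -dF/dT = -(-3.781e-22)/1.4 = 2.701e-22 J/K

2.701e-22


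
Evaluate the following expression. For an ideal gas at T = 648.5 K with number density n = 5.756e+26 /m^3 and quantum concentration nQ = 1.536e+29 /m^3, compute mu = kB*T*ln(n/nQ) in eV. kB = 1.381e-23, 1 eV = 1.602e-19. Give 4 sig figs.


Step 1: n/nQ = 5.756e+26/1.536e+29 = 0.003747
Step 2: ln(n/nQ) = -5.587
Step 3: mu = kB*T*ln(n/nQ) = 8.956e-21*-5.587 = -5.003e-20 J
Step 4: Convert to eV: -5.003e-20/1.602e-19 = -0.3123 eV

-0.3123


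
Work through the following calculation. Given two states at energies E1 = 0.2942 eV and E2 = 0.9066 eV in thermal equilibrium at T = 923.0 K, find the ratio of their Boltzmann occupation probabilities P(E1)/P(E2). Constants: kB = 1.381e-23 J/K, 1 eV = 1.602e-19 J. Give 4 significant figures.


Step 1: Compute energy difference dE = E1 - E2 = 0.2942 - 0.9066 = -0.6124 eV
Step 2: Convert to Joules: dE_J = -0.6124 * 1.602e-19 = -9.811e-20 J
Step 3: Compute exponent = -dE_J / (kB * T) = -(-9.811e-20) / (1.381e-23 * 923.0) = 7.697
Step 4: P(E1)/P(E2) = exp(7.697) = 2201

2201


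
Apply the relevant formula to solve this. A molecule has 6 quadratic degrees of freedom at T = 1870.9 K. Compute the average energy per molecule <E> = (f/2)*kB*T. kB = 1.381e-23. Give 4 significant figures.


Step 1: f/2 = 6/2 = 3
Step 2: kB*T = 1.381e-23 * 1870.9 = 2.584e-20
Step 3: <E> = 3 * 2.584e-20 = 7.751e-20 J

7.751e-20


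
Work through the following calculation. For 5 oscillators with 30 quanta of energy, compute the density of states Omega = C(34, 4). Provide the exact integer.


Step 1: Use binomial coefficient C(34, 4)
Step 2: Numerator = 34! / 30!
Step 3: Denominator = 4!
Step 4: Omega = 46376

46376


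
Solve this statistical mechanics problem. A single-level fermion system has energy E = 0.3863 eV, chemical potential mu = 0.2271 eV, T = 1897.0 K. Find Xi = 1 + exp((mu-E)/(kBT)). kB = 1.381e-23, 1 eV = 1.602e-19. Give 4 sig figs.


Step 1: (mu - E) = 0.2271 - 0.3863 = -0.1592 eV
Step 2: x = (mu-E)*eV/(kB*T) = -0.1592*1.602e-19/(1.381e-23*1897.0) = -0.9735
Step 3: exp(x) = 0.3778
Step 4: Xi = 1 + 0.3778 = 1.378

1.378


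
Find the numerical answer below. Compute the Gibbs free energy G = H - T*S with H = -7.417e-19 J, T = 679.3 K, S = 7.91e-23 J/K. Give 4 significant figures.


Step 1: T*S = 679.3 * 7.91e-23 = 5.373e-20 J
Step 2: G = H - T*S = -7.417e-19 - 5.373e-20
Step 3: G = -7.954e-19 J

-7.954e-19


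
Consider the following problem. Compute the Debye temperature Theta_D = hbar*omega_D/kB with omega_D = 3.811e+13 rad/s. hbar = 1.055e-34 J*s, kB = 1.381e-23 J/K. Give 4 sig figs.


Step 1: hbar*omega_D = 1.055e-34 * 3.811e+13 = 4.021e-21 J
Step 2: Theta_D = 4.021e-21 / 1.381e-23
Step 3: Theta_D = 291.1 K

291.1


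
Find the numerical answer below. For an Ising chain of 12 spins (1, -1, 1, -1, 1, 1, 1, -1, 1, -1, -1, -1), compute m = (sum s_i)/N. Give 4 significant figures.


Step 1: Count up spins (+1): 6, down spins (-1): 6
Step 2: Total magnetization M = 6 - 6 = 0
Step 3: m = M/N = 0/12 = 0

0


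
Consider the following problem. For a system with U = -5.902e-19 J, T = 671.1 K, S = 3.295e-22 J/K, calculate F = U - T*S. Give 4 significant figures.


Step 1: T*S = 671.1 * 3.295e-22 = 2.211e-19 J
Step 2: F = U - T*S = -5.902e-19 - 2.211e-19
Step 3: F = -8.113e-19 J

-8.113e-19


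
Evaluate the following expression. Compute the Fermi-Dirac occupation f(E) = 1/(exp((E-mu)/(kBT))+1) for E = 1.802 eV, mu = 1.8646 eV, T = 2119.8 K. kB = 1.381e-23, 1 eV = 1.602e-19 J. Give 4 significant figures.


Step 1: (E - mu) = 1.802 - 1.8646 = -0.0626 eV
Step 2: Convert: (E-mu)*eV = -1.003e-20 J
Step 3: x = (E-mu)*eV/(kB*T) = -0.3426
Step 4: f = 1/(exp(-0.3426)+1) = 0.5848

0.5848


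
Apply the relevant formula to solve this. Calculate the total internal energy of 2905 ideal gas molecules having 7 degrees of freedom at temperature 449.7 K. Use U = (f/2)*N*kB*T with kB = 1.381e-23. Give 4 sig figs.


Step 1: f/2 = 7/2 = 3.5
Step 2: N*kB*T = 2905*1.381e-23*449.7 = 1.804e-17
Step 3: U = 3.5 * 1.804e-17 = 6.314e-17 J

6.314e-17


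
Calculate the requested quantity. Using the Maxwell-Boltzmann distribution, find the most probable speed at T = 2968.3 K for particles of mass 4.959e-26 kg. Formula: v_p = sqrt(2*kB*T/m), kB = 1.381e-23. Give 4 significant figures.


Step 1: Numerator = 2*kB*T = 2*1.381e-23*2968.3 = 8.198e-20
Step 2: Ratio = 8.198e-20 / 4.959e-26 = 1.653e+06
Step 3: v_p = sqrt(1.653e+06) = 1286 m/s

1286


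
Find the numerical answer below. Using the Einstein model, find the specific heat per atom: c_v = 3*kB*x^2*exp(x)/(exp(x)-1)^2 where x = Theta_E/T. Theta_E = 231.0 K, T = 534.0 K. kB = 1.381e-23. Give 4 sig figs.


Step 1: x = Theta_E/T = 231.0/534.0 = 0.4326
Step 2: x^2 = 0.1871
Step 3: exp(x) = 1.541
Step 4: c_v = 3*1.381e-23*0.1871*1.541/(1.541-1)^2 = 4.079e-23

4.079e-23


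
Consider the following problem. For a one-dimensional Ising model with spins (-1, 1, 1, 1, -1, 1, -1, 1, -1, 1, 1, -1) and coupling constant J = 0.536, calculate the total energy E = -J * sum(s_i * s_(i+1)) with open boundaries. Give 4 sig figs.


Step 1: Nearest-neighbor products: -1, 1, 1, -1, -1, -1, -1, -1, -1, 1, -1
Step 2: Sum of products = -5
Step 3: E = -0.536 * -5 = 2.68

2.68


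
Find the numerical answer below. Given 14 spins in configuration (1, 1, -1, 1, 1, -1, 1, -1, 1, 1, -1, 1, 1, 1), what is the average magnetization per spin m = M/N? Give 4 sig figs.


Step 1: Count up spins (+1): 10, down spins (-1): 4
Step 2: Total magnetization M = 10 - 4 = 6
Step 3: m = M/N = 6/14 = 0.4286

0.4286


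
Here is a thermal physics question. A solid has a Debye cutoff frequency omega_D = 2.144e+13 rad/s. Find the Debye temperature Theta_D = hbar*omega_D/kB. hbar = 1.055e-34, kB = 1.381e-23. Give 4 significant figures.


Step 1: hbar*omega_D = 1.055e-34 * 2.144e+13 = 2.262e-21 J
Step 2: Theta_D = 2.262e-21 / 1.381e-23
Step 3: Theta_D = 163.8 K

163.8


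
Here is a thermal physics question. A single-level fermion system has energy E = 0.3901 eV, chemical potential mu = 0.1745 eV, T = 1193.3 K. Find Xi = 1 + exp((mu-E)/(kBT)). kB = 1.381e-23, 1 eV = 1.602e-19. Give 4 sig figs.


Step 1: (mu - E) = 0.1745 - 0.3901 = -0.2156 eV
Step 2: x = (mu-E)*eV/(kB*T) = -0.2156*1.602e-19/(1.381e-23*1193.3) = -2.096
Step 3: exp(x) = 0.123
Step 4: Xi = 1 + 0.123 = 1.123

1.123


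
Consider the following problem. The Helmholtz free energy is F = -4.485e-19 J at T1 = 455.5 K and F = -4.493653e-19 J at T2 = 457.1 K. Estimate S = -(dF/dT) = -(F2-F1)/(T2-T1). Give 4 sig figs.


Step 1: dF = F2 - F1 = -4.493653e-19 - (-4.485e-19) = -8.653e-22 J
Step 2: dT = T2 - T1 = 457.1 - 455.5 = 1.6 K
Step 3: S = -dF/dT = -(-8.653e-22)/1.6 = 5.408e-22 J/K

5.408e-22


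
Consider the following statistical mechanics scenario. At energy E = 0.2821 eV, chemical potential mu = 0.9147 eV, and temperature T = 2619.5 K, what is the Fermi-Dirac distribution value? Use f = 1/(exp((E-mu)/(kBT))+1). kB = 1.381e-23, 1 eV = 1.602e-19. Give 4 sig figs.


Step 1: (E - mu) = 0.2821 - 0.9147 = -0.6326 eV
Step 2: Convert: (E-mu)*eV = -1.013e-19 J
Step 3: x = (E-mu)*eV/(kB*T) = -2.801
Step 4: f = 1/(exp(-2.801)+1) = 0.9428

0.9428


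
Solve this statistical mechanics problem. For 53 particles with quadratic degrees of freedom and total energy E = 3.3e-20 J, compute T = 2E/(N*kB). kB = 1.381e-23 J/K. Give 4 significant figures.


Step 1: Numerator = 2*E = 2*3.3e-20 = 6.6e-20 J
Step 2: Denominator = N*kB = 53*1.381e-23 = 7.319e-22
Step 3: T = 6.6e-20 / 7.319e-22 = 90.17 K

90.17


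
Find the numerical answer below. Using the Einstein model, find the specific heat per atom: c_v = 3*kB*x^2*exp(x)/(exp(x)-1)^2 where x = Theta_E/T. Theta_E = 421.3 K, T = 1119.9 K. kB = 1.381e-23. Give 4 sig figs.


Step 1: x = Theta_E/T = 421.3/1119.9 = 0.3762
Step 2: x^2 = 0.1415
Step 3: exp(x) = 1.457
Step 4: c_v = 3*1.381e-23*0.1415*1.457/(1.457-1)^2 = 4.094e-23

4.094e-23


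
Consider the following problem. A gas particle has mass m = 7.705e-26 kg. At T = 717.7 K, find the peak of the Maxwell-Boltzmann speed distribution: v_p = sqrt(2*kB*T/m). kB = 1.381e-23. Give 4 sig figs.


Step 1: Numerator = 2*kB*T = 2*1.381e-23*717.7 = 1.982e-20
Step 2: Ratio = 1.982e-20 / 7.705e-26 = 2.573e+05
Step 3: v_p = sqrt(2.573e+05) = 507.2 m/s

507.2


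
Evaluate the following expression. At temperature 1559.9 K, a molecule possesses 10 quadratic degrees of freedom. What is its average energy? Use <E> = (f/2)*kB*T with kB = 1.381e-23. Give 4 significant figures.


Step 1: f/2 = 10/2 = 5
Step 2: kB*T = 1.381e-23 * 1559.9 = 2.154e-20
Step 3: <E> = 5 * 2.154e-20 = 1.077e-19 J

1.077e-19


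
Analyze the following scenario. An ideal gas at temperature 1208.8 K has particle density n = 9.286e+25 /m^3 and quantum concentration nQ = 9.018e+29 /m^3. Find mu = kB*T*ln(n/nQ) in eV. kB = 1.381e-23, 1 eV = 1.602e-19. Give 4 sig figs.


Step 1: n/nQ = 9.286e+25/9.018e+29 = 0.000103
Step 2: ln(n/nQ) = -9.181
Step 3: mu = kB*T*ln(n/nQ) = 1.669e-20*-9.181 = -1.533e-19 J
Step 4: Convert to eV: -1.533e-19/1.602e-19 = -0.9567 eV

-0.9567


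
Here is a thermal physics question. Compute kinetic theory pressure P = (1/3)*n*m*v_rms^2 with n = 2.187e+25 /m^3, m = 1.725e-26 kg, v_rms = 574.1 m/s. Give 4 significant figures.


Step 1: v_rms^2 = 574.1^2 = 3.296e+05
Step 2: n*m = 2.187e+25*1.725e-26 = 0.3773
Step 3: P = (1/3)*0.3773*3.296e+05 = 4.145e+04 Pa

4.145e+04


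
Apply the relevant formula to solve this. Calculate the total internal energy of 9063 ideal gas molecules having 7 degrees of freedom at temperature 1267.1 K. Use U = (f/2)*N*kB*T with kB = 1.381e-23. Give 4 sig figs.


Step 1: f/2 = 7/2 = 3.5
Step 2: N*kB*T = 9063*1.381e-23*1267.1 = 1.586e-16
Step 3: U = 3.5 * 1.586e-16 = 5.551e-16 J

5.551e-16


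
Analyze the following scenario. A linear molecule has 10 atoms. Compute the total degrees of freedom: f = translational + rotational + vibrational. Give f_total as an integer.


Step 1: Translational DOF = 3
Step 2: Rotational DOF (linear) = 2
Step 3: Vibrational DOF = 3*10 - 5 = 25
Step 4: Total = 3 + 2 + 25 = 30

30


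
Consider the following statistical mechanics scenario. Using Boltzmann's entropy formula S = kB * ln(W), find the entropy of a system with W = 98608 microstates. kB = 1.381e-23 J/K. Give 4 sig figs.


Step 1: ln(W) = ln(98608) = 11.5
Step 2: S = kB * ln(W) = 1.381e-23 * 11.5
Step 3: S = 1.588e-22 J/K

1.588e-22


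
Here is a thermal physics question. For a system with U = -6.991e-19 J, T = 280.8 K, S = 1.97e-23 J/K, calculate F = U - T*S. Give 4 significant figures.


Step 1: T*S = 280.8 * 1.97e-23 = 5.532e-21 J
Step 2: F = U - T*S = -6.991e-19 - 5.532e-21
Step 3: F = -7.046e-19 J

-7.046e-19


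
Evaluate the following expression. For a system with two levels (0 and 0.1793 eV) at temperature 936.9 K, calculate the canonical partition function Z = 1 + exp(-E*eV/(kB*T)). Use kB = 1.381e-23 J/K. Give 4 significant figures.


Step 1: Compute beta*E = E*eV/(kB*T) = 0.1793*1.602e-19/(1.381e-23*936.9) = 2.22
Step 2: exp(-beta*E) = exp(-2.22) = 0.1086
Step 3: Z = 1 + 0.1086 = 1.109

1.109


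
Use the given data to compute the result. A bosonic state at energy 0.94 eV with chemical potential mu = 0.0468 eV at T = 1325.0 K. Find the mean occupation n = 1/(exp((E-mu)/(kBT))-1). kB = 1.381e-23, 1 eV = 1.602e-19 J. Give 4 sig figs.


Step 1: (E - mu) = 0.8932 eV
Step 2: x = (E-mu)*eV/(kB*T) = 0.8932*1.602e-19/(1.381e-23*1325.0) = 7.82
Step 3: exp(x) = 2490
Step 4: n = 1/(exp(x)-1) = 0.0004018

0.0004018


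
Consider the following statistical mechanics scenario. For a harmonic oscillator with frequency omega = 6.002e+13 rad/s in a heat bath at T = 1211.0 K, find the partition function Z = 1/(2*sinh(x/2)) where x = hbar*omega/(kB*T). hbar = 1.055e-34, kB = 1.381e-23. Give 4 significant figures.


Step 1: Compute x = hbar*omega/(kB*T) = 1.055e-34*6.002e+13/(1.381e-23*1211.0) = 0.3786
Step 2: x/2 = 0.1893
Step 3: sinh(x/2) = 0.1904
Step 4: Z = 1/(2*0.1904) = 2.625

2.625


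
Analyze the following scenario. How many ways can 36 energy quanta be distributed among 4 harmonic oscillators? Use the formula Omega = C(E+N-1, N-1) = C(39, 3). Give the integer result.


Step 1: Use binomial coefficient C(39, 3)
Step 2: Numerator = 39! / 36!
Step 3: Denominator = 3!
Step 4: Omega = 9139

9139


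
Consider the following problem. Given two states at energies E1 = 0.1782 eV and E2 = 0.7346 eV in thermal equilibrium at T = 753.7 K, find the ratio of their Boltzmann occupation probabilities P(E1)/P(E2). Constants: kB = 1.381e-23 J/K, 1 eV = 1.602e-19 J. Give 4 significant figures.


Step 1: Compute energy difference dE = E1 - E2 = 0.1782 - 0.7346 = -0.5564 eV
Step 2: Convert to Joules: dE_J = -0.5564 * 1.602e-19 = -8.914e-20 J
Step 3: Compute exponent = -dE_J / (kB * T) = -(-8.914e-20) / (1.381e-23 * 753.7) = 8.564
Step 4: P(E1)/P(E2) = exp(8.564) = 5238

5238


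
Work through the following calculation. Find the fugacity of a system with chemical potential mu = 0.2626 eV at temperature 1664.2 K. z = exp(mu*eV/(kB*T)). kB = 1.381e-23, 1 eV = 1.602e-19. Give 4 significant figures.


Step 1: Convert mu to Joules: 0.2626*1.602e-19 = 4.207e-20 J
Step 2: kB*T = 1.381e-23*1664.2 = 2.298e-20 J
Step 3: mu/(kB*T) = 1.83
Step 4: z = exp(1.83) = 6.237

6.237


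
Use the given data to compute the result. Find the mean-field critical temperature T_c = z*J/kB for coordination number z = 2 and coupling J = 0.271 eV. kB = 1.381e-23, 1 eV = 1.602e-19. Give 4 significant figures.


Step 1: z*J = 2*0.271 = 0.542 eV
Step 2: Convert to Joules: 0.542*1.602e-19 = 8.683e-20 J
Step 3: T_c = 8.683e-20 / 1.381e-23 = 6287 K

6287


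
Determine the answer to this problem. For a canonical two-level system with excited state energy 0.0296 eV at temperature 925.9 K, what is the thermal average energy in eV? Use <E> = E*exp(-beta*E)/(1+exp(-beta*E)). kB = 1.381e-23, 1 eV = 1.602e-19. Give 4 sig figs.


Step 1: beta*E = 0.0296*1.602e-19/(1.381e-23*925.9) = 0.3708
Step 2: exp(-beta*E) = 0.6901
Step 3: <E> = 0.0296*0.6901/(1+0.6901) = 0.01209 eV

0.01209


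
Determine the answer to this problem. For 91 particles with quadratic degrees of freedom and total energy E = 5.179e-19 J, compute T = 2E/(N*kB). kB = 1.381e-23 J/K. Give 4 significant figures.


Step 1: Numerator = 2*E = 2*5.179e-19 = 1.036e-18 J
Step 2: Denominator = N*kB = 91*1.381e-23 = 1.257e-21
Step 3: T = 1.036e-18 / 1.257e-21 = 824.2 K

824.2


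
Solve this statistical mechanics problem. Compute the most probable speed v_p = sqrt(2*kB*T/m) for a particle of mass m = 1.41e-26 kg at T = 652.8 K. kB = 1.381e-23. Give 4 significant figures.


Step 1: Numerator = 2*kB*T = 2*1.381e-23*652.8 = 1.803e-20
Step 2: Ratio = 1.803e-20 / 1.41e-26 = 1.279e+06
Step 3: v_p = sqrt(1.279e+06) = 1131 m/s

1131


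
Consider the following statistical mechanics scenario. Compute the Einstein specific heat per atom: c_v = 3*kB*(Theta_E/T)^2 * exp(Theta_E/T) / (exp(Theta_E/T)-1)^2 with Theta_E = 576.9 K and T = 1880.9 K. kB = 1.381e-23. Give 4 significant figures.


Step 1: x = Theta_E/T = 576.9/1880.9 = 0.3067
Step 2: x^2 = 0.09407
Step 3: exp(x) = 1.359
Step 4: c_v = 3*1.381e-23*0.09407*1.359/(1.359-1)^2 = 4.111e-23

4.111e-23


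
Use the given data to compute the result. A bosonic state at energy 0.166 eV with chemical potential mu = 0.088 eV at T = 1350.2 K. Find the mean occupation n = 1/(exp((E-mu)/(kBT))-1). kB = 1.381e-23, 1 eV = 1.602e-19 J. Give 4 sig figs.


Step 1: (E - mu) = 0.078 eV
Step 2: x = (E-mu)*eV/(kB*T) = 0.078*1.602e-19/(1.381e-23*1350.2) = 0.6701
Step 3: exp(x) = 1.955
Step 4: n = 1/(exp(x)-1) = 1.048

1.048


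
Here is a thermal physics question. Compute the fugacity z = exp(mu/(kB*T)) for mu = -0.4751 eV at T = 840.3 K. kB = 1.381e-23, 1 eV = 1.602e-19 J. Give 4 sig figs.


Step 1: Convert mu to Joules: -0.4751*1.602e-19 = -7.611e-20 J
Step 2: kB*T = 1.381e-23*840.3 = 1.16e-20 J
Step 3: mu/(kB*T) = -6.559
Step 4: z = exp(-6.559) = 0.001418

0.001418


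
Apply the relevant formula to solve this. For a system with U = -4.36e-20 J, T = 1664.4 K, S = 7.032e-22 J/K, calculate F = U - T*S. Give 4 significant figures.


Step 1: T*S = 1664.4 * 7.032e-22 = 1.17e-18 J
Step 2: F = U - T*S = -4.36e-20 - 1.17e-18
Step 3: F = -1.214e-18 J

-1.214e-18


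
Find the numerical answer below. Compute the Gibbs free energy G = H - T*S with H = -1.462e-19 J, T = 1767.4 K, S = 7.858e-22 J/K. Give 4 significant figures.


Step 1: T*S = 1767.4 * 7.858e-22 = 1.389e-18 J
Step 2: G = H - T*S = -1.462e-19 - 1.389e-18
Step 3: G = -1.535e-18 J

-1.535e-18


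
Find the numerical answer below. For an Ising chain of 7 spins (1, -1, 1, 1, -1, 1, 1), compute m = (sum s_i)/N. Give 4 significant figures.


Step 1: Count up spins (+1): 5, down spins (-1): 2
Step 2: Total magnetization M = 5 - 2 = 3
Step 3: m = M/N = 3/7 = 0.4286

0.4286


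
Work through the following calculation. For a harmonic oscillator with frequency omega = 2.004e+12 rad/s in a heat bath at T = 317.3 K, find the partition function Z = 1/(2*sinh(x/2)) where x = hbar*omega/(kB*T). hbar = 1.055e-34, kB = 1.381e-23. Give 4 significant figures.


Step 1: Compute x = hbar*omega/(kB*T) = 1.055e-34*2.004e+12/(1.381e-23*317.3) = 0.04825
Step 2: x/2 = 0.02412
Step 3: sinh(x/2) = 0.02413
Step 4: Z = 1/(2*0.02413) = 20.72

20.72


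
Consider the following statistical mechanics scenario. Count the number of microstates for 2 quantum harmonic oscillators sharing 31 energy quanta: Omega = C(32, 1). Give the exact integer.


Step 1: Use binomial coefficient C(32, 1)
Step 2: Numerator = 32! / 31!
Step 3: Denominator = 1!
Step 4: Omega = 32

32


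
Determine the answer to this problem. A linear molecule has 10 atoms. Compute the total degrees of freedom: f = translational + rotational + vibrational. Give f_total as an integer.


Step 1: Translational DOF = 3
Step 2: Rotational DOF (linear) = 2
Step 3: Vibrational DOF = 3*10 - 5 = 25
Step 4: Total = 3 + 2 + 25 = 30

30


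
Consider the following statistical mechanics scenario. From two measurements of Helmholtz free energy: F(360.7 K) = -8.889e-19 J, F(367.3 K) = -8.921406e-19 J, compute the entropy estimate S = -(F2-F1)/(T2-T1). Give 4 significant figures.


Step 1: dF = F2 - F1 = -8.921406e-19 - (-8.889e-19) = -3.2406e-21 J
Step 2: dT = T2 - T1 = 367.3 - 360.7 = 6.6 K
Step 3: S = -dF/dT = -(-3.2406e-21)/6.6 = 4.91e-22 J/K

4.91e-22


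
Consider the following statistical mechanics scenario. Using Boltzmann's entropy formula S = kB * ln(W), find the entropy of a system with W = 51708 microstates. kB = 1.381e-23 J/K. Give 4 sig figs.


Step 1: ln(W) = ln(51708) = 10.85
Step 2: S = kB * ln(W) = 1.381e-23 * 10.85
Step 3: S = 1.499e-22 J/K

1.499e-22


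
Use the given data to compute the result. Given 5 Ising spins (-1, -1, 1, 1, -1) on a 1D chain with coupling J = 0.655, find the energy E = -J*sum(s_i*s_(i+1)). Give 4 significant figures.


Step 1: Nearest-neighbor products: 1, -1, 1, -1
Step 2: Sum of products = 0
Step 3: E = -0.655 * 0 = 0

0


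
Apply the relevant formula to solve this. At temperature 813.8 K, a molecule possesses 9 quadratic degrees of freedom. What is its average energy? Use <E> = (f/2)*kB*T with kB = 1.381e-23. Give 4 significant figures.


Step 1: f/2 = 9/2 = 4.5
Step 2: kB*T = 1.381e-23 * 813.8 = 1.124e-20
Step 3: <E> = 4.5 * 1.124e-20 = 5.057e-20 J

5.057e-20


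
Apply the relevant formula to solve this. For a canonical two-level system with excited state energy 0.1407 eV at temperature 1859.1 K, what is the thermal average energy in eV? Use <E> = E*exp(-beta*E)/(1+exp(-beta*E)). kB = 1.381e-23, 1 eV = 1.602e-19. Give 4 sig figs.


Step 1: beta*E = 0.1407*1.602e-19/(1.381e-23*1859.1) = 0.8779
Step 2: exp(-beta*E) = 0.4156
Step 3: <E> = 0.1407*0.4156/(1+0.4156) = 0.04131 eV

0.04131


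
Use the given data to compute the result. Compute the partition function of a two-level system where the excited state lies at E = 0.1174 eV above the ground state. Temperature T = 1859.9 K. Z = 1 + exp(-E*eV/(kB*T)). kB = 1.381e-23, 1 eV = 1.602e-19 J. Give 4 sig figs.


Step 1: Compute beta*E = E*eV/(kB*T) = 0.1174*1.602e-19/(1.381e-23*1859.9) = 0.7322
Step 2: exp(-beta*E) = exp(-0.7322) = 0.4808
Step 3: Z = 1 + 0.4808 = 1.481

1.481


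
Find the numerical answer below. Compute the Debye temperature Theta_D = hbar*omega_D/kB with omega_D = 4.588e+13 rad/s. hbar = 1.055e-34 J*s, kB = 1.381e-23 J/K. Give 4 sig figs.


Step 1: hbar*omega_D = 1.055e-34 * 4.588e+13 = 4.84e-21 J
Step 2: Theta_D = 4.84e-21 / 1.381e-23
Step 3: Theta_D = 350.5 K

350.5


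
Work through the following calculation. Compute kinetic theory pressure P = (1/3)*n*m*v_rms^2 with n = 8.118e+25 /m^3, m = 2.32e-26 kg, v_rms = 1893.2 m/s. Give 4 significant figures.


Step 1: v_rms^2 = 1893.2^2 = 3.584e+06
Step 2: n*m = 8.118e+25*2.32e-26 = 1.883
Step 3: P = (1/3)*1.883*3.584e+06 = 2.25e+06 Pa

2.25e+06


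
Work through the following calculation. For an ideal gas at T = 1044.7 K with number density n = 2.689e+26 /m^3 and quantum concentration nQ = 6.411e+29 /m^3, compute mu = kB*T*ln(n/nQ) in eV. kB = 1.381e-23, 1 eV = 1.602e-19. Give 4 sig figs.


Step 1: n/nQ = 2.689e+26/6.411e+29 = 0.0004194
Step 2: ln(n/nQ) = -7.777
Step 3: mu = kB*T*ln(n/nQ) = 1.443e-20*-7.777 = -1.122e-19 J
Step 4: Convert to eV: -1.122e-19/1.602e-19 = -0.7003 eV

-0.7003


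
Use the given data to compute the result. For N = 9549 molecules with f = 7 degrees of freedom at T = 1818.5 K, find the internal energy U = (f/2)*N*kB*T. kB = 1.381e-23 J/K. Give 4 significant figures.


Step 1: f/2 = 7/2 = 3.5
Step 2: N*kB*T = 9549*1.381e-23*1818.5 = 2.398e-16
Step 3: U = 3.5 * 2.398e-16 = 8.393e-16 J

8.393e-16


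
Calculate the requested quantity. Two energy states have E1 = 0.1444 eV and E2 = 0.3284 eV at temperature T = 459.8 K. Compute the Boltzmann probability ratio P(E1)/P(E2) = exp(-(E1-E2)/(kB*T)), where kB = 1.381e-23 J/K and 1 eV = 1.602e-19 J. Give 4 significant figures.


Step 1: Compute energy difference dE = E1 - E2 = 0.1444 - 0.3284 = -0.184 eV
Step 2: Convert to Joules: dE_J = -0.184 * 1.602e-19 = -2.948e-20 J
Step 3: Compute exponent = -dE_J / (kB * T) = -(-2.948e-20) / (1.381e-23 * 459.8) = 4.642
Step 4: P(E1)/P(E2) = exp(4.642) = 103.8

103.8


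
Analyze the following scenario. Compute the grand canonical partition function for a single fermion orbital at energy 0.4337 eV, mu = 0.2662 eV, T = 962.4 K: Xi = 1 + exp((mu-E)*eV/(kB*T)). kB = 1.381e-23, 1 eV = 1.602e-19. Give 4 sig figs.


Step 1: (mu - E) = 0.2662 - 0.4337 = -0.1675 eV
Step 2: x = (mu-E)*eV/(kB*T) = -0.1675*1.602e-19/(1.381e-23*962.4) = -2.019
Step 3: exp(x) = 0.1328
Step 4: Xi = 1 + 0.1328 = 1.133

1.133


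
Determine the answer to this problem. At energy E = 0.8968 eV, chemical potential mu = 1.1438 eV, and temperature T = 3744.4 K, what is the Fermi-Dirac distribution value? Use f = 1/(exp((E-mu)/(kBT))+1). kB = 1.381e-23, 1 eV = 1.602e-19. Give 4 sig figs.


Step 1: (E - mu) = 0.8968 - 1.1438 = -0.247 eV
Step 2: Convert: (E-mu)*eV = -3.957e-20 J
Step 3: x = (E-mu)*eV/(kB*T) = -0.7652
Step 4: f = 1/(exp(-0.7652)+1) = 0.6825

0.6825


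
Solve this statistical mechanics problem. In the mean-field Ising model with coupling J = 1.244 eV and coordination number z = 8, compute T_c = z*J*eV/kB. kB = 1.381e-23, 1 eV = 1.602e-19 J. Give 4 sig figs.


Step 1: z*J = 8*1.244 = 9.952 eV
Step 2: Convert to Joules: 9.952*1.602e-19 = 1.594e-18 J
Step 3: T_c = 1.594e-18 / 1.381e-23 = 1.154e+05 K

1.154e+05
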